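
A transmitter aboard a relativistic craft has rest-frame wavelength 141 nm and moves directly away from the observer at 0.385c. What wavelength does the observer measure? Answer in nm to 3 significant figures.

Relativistic Doppler: λ_obs = λ_src √((1+β)/(1−β))
= 141 × √(1.3850/0.61500) = 141 × 1.5007 = 212 nm

λ_obs ≈ 212 nm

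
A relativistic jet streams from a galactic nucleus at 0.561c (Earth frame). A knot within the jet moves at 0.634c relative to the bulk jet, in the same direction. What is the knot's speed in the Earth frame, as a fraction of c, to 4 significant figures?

Relativistic velocity addition: u = (u' + v)/(1 + u'v/c²)
= (0.634 + 0.561)/(1 + 0.634×0.561) = 1.195/1.35567 = 0.8815

u ≈ 0.8815c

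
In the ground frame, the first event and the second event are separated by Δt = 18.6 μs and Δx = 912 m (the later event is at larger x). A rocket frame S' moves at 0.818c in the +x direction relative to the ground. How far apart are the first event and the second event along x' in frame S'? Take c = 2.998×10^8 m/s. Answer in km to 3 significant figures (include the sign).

γ = 1/√(1 − 0.818²) = 1.7385
Δx' = γ(Δx − vΔt) = 1.7385 × (912 m − 0.818×(2.998×10^8 m/s)×18.6×10^-6 s)
= 1.7385 × (-3649.4 m) = -6.34 km

Δx' ≈ -6.34 km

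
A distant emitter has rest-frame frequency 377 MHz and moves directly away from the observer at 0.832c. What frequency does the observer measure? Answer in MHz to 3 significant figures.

Relativistic Doppler: f_obs = f_src √((1−β)/(1+β))
= 377 × √(0.16800/1.8320) = 377 × 0.30283 = 114 MHz

f_obs ≈ 114 MHz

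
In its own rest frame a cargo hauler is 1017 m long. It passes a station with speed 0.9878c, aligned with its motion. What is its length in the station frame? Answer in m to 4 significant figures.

L ≈ 158.4 m

γ = 1/√(1 − 0.9878²) = 6.42146
Length contraction: L = L₀/γ = 1017/6.42146 = 158.4 m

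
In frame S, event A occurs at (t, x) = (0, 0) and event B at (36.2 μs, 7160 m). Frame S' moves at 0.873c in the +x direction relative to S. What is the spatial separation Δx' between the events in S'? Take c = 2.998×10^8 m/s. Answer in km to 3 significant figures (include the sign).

γ = 1/√(1 − 0.873²) = 2.0504
Δx' = γ(Δx − vΔt) = 2.0504 × (7160 m − 0.873×(2.998×10^8 m/s)×36.2×10^-6 s)
= 2.0504 × (-2314.5 m) = -4.75 km

Δx' ≈ -4.75 km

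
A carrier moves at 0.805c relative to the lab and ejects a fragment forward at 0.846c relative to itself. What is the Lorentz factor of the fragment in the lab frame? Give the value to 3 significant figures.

γ ≈ 5.31

u_lab = (0.846 + 0.805)/(1 + 0.846×0.805) = 1.651/1.68103 = 0.982136
γ = 1/√(1 − 0.982136²) = 5.31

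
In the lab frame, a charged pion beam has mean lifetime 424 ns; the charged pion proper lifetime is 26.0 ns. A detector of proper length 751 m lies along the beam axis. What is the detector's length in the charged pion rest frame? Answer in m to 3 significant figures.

Time dilation ⇒ γ = Δt/τ₀ = 424/26.0 = 16.308
Length contraction: L = L₀/γ = 751/16.308 = 46.1 m

L ≈ 46.1 m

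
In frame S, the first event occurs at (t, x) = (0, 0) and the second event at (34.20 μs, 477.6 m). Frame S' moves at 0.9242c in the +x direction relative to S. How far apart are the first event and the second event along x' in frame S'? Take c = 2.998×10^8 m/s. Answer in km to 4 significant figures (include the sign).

Δx' ≈ -23.56 km

γ = 1/√(1 − 0.9242²) = 2.61843
Δx' = γ(Δx − vΔt) = 2.61843 × (477.6 m − 0.9242×(2.998×10^8 m/s)×34.20×10^-6 s)
= 2.61843 × (-8998.37 m) = -23.56 km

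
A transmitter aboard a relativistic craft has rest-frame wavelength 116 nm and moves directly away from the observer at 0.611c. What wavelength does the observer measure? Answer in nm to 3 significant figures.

λ_obs ≈ 236 nm

Relativistic Doppler: λ_obs = λ_src √((1+β)/(1−β))
= 116 × √(1.6110/0.38900) = 116 × 2.0350 = 236 nm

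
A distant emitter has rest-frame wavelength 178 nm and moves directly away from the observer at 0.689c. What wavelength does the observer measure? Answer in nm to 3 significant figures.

λ_obs ≈ 415 nm

Relativistic Doppler: λ_obs = λ_src √((1+β)/(1−β))
= 178 × √(1.6890/0.31100) = 178 × 2.3304 = 415 nm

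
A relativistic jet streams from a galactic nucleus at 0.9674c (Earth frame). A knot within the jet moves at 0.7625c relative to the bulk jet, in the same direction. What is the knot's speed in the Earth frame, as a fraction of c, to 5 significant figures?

Relativistic velocity addition: u = (u' + v)/(1 + u'v/c²)
= (0.7625 + 0.9674)/(1 + 0.7625×0.9674) = 1.7299/1.737642 = 0.99554

u ≈ 0.99554c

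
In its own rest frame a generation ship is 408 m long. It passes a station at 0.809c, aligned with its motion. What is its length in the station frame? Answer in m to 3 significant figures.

γ = 1/√(1 − 0.809²) = 1.7012
Length contraction: L = L₀/γ = 408/1.7012 = 240 m

L ≈ 240 m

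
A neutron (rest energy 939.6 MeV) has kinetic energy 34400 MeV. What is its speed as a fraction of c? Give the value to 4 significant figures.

γ = 1 + K/(m₀c²) = 1 + 34400/939.6 = 37.6113
β = √(1 − 1/γ²) = 0.9996

β ≈ 0.9996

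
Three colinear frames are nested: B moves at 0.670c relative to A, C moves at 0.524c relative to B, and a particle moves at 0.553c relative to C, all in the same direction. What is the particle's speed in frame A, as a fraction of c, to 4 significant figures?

Compose boost 2: (0.524 + 0.670)/(1 + 0.524×0.670) = 1.194/1.35108 = 0.883737
Compose boost 3: (0.553 + 0.883737)/(1 + 0.553×0.883737) = 1.43674/1.48871 = 0.9651

u ≈ 0.9651c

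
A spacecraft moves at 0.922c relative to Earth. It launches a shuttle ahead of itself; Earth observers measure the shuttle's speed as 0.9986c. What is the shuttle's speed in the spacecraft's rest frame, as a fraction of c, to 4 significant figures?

u' ≈ 0.9661c

Inverse velocity addition: u' = (u − v)/(1 − uv/c²)
= (0.9986 − 0.922)/(1 − 0.9986×0.922) = 0.07660/0.0792908 = 0.9661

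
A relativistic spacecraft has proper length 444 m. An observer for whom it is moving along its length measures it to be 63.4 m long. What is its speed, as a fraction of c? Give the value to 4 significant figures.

γ = L₀/L = 444/63.4 = 7.00315
β = √(1 − 1/γ²) = 0.9898

β ≈ 0.9898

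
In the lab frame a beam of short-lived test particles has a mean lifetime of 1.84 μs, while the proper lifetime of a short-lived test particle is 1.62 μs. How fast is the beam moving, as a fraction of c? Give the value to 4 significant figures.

β ≈ 0.4742

γ = Δt/τ₀ = 1.84/1.62 = 1.13580
β = √(1 − 1/γ²) = √(1 − 1/1.13580²) = 0.4742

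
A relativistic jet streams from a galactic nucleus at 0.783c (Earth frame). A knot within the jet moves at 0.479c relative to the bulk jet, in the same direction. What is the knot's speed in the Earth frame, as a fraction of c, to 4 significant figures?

u ≈ 0.9178c

Relativistic velocity addition: u = (u' + v)/(1 + u'v/c²)
= (0.479 + 0.783)/(1 + 0.479×0.783) = 1.262/1.37506 = 0.9178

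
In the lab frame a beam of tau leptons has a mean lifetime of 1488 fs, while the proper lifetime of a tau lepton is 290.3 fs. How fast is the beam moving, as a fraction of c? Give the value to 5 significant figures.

γ = Δt/τ₀ = 1488/290.3 = 5.125732
β = √(1 − 1/γ²) = √(1 − 1/5.125732²) = 0.98078

β ≈ 0.98078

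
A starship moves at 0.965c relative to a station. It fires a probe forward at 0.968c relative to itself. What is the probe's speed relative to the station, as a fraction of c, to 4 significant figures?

Relativistic velocity addition: u = (u' + v)/(1 + u'v/c²)
= (0.968 + 0.965)/(1 + 0.968×0.965) = 1.933/1.93412 = 0.9994

u ≈ 0.9994c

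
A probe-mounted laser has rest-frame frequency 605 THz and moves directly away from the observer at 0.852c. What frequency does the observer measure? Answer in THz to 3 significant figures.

f_obs ≈ 171 THz

Relativistic Doppler: f_obs = f_src √((1−β)/(1+β))
= 605 × √(0.14800/1.8520) = 605 × 0.28269 = 171 THz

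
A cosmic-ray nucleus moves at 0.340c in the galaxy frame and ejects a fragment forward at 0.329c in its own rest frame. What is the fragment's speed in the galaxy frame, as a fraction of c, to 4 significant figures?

Compose boost 2: (0.329 + 0.340)/(1 + 0.329×0.340) = 0.6690/1.11186 = 0.6017

u ≈ 0.6017c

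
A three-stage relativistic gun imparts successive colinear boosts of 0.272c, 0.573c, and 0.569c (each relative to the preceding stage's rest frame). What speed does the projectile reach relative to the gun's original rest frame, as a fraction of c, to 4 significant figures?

u ≈ 0.9181c

Compose boost 2: (0.573 + 0.272)/(1 + 0.573×0.272) = 0.8450/1.15586 = 0.731060
Compose boost 3: (0.569 + 0.731060)/(1 + 0.569×0.731060) = 1.30006/1.41597 = 0.9181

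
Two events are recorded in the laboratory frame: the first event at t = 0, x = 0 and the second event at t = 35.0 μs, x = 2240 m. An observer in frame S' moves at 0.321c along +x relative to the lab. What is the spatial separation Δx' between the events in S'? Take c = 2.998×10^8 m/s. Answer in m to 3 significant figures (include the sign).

γ = 1/√(1 − 0.321²) = 1.0559
Δx' = γ(Δx − vΔt) = 1.0559 × (2240 m − 0.321×(2.998×10^8 m/s)×35.0×10^-6 s)
= 1.0559 × (-1128.3 m) = -1190 m

Δx' ≈ -1190 m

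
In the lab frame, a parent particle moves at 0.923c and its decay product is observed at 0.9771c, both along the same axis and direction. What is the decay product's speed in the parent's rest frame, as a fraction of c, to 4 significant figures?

u' ≈ 0.5513c

Inverse velocity addition: u' = (u − v)/(1 − uv/c²)
= (0.9771 − 0.923)/(1 − 0.9771×0.923) = 0.05410/0.0981367 = 0.5513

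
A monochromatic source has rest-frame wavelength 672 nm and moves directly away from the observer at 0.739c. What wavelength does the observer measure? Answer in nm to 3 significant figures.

Relativistic Doppler: λ_obs = λ_src √((1+β)/(1−β))
= 672 × √(1.7390/0.26100) = 672 × 2.5812 = 1730 nm

λ_obs ≈ 1730 nm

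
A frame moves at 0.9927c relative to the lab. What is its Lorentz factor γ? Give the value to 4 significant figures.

γ = 1/√(1 − β²) = 1/√(1 − 0.9927²) = 1/√(0.0145467) = 8.291

γ ≈ 8.291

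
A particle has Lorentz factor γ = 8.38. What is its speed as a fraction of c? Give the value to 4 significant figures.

β = √(1 − 1/γ²) = √(1 − 1/8.38²) = √(0.985760) = 0.9929

β ≈ 0.9929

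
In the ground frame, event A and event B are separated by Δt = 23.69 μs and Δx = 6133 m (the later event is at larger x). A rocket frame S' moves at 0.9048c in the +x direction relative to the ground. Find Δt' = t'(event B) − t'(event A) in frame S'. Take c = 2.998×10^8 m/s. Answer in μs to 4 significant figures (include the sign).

Δt' ≈ 12.17 μs

γ = 1/√(1 − 0.9048²) = 2.34832
Δt' = γ(Δt − vΔx/c²) = 2.34832 × (23.69 μs − 0.9048×6133 m / (2.998×10^8 m/s))
= 2.34832 × (5.18053 μs) = 12.17 μs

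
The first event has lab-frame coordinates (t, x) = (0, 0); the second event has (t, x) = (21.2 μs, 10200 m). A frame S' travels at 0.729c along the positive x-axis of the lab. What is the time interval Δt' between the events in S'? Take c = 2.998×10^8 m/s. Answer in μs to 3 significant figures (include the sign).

γ = 1/√(1 − 0.729²) = 1.4609
Δt' = γ(Δt − vΔx/c²) = 1.4609 × (21.2 μs − 0.729×10200 m / (2.998×10^8 m/s))
= 1.4609 × (-3.6025 μs) = -5.26 μs

Δt' ≈ -5.26 μs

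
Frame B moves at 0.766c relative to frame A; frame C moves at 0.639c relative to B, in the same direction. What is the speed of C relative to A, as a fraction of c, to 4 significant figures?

u ≈ 0.9433c

Compose boost 2: (0.639 + 0.766)/(1 + 0.639×0.766) = 1.405/1.48947 = 0.9433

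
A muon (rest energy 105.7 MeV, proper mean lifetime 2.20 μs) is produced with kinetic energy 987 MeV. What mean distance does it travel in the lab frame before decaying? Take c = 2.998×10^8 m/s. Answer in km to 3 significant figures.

d ≈ 6.79 km

γ = 1 + K/(m₀c²) = 1 + 987/105.7 = 10.338
β = √(1 − 1/γ²) = 0.99531
Dilated lifetime: γτ₀ = 10.338 × 2.20 μs = 22.743 μs
d = βc·γτ₀ = 0.99531 × (2.998×10^8 m/s) × 2.2743×10^-5 s = 6.79 km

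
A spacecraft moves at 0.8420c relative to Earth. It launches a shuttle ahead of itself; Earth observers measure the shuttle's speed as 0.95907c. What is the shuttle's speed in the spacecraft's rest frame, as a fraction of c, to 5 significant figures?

u' ≈ 0.60827c

Inverse velocity addition: u' = (u − v)/(1 − uv/c²)
= (0.95907 − 0.8420)/(1 − 0.95907×0.8420) = 0.11707/0.1924631 = 0.60827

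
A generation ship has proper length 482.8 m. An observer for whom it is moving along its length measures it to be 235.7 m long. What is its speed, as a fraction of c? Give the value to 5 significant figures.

γ = L₀/L = 482.8/235.7 = 2.048367
β = √(1 − 1/γ²) = 0.87274

β ≈ 0.87274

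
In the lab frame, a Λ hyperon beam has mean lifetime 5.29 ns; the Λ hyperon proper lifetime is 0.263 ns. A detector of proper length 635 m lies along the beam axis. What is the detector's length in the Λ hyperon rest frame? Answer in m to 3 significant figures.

L ≈ 31.6 m

Time dilation ⇒ γ = Δt/τ₀ = 5.29/0.263 = 20.114
Length contraction: L = L₀/γ = 635/20.114 = 31.6 m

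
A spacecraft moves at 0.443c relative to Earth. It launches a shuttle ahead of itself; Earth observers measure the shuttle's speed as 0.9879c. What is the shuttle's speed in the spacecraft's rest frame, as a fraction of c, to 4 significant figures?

u' ≈ 0.9690c

Inverse velocity addition: u' = (u − v)/(1 − uv/c²)
= (0.9879 − 0.443)/(1 − 0.9879×0.443) = 0.5449/0.562360 = 0.9690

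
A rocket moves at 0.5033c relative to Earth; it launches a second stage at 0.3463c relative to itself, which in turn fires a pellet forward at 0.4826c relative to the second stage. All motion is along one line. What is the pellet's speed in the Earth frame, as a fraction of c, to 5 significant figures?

Compose boost 2: (0.3463 + 0.5033)/(1 + 0.3463×0.5033) = 0.84960/1.174293 = 0.7234993
Compose boost 3: (0.4826 + 0.7234993)/(1 + 0.4826×0.7234993) = 1.206099/1.349161 = 0.89396

u ≈ 0.89396c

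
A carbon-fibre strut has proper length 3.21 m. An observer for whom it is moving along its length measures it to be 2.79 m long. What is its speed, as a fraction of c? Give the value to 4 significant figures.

β ≈ 0.4945

γ = L₀/L = 3.21/2.79 = 1.15054
β = √(1 − 1/γ²) = 0.4945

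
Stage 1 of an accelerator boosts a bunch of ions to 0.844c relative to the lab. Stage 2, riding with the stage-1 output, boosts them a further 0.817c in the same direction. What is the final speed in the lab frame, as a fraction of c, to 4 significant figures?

u ≈ 0.9831c

Compose boost 2: (0.817 + 0.844)/(1 + 0.817×0.844) = 1.661/1.68955 = 0.9831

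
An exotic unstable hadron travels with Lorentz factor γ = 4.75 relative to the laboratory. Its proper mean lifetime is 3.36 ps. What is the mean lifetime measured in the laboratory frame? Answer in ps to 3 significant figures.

Δt ≈ 16.0 ps

γ = 4.75 (given)
Time dilation: Δt = γτ₀ = 4.75 × 3.36 ps = 16.0 ps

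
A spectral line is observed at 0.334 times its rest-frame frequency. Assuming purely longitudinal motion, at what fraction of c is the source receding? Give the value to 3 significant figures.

f_obs/f_src = √((1−β)/(1+β)) = 0.334  ⇒  (1−β)/(1+β) = 0.11156
β = |1 − D²|/(1 + D²) = |1 − 0.11156|/(1 + 0.11156) = 0.799

β ≈ 0.799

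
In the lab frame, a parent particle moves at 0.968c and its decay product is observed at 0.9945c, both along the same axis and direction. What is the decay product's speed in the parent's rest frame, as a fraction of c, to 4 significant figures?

Inverse velocity addition: u' = (u − v)/(1 − uv/c²)
= (0.9945 − 0.968)/(1 − 0.9945×0.968) = 0.02650/0.0373240 = 0.7100

u' ≈ 0.7100c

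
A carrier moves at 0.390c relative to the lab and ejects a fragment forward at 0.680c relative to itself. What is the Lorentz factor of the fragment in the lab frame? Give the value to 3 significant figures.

u_lab = (0.680 + 0.390)/(1 + 0.680×0.390) = 1.070/1.26520 = 0.845716
γ = 1/√(1 − 0.845716²) = 1.87

γ ≈ 1.87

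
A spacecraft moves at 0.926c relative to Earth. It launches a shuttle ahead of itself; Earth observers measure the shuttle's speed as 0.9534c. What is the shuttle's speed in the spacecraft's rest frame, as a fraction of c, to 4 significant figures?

Inverse velocity addition: u' = (u − v)/(1 − uv/c²)
= (0.9534 − 0.926)/(1 − 0.9534×0.926) = 0.02740/0.117152 = 0.2339

u' ≈ 0.2339c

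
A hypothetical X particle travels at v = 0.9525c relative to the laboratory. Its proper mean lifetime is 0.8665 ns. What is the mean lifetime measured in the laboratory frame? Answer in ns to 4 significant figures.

Δt ≈ 2.845 ns

γ = 1/√(1 − 0.9525²) = 3.28366
Time dilation: Δt = γτ₀ = 3.28366 × 0.8665 ns = 2.845 ns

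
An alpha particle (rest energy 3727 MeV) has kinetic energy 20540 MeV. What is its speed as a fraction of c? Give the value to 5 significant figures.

γ = 1 + K/(m₀c²) = 1 + 20540/3727 = 6.511135
β = √(1 − 1/γ²) = 0.98814

β ≈ 0.98814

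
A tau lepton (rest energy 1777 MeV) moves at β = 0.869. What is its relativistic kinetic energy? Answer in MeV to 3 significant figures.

γ = 1/√(1 − 0.869²) = 2.0210
K = (γ − 1)m₀c² = (2.0210 − 1) × 1777 MeV = 1.0210 × 1777 MeV = 1810 MeV

K ≈ 1810 MeV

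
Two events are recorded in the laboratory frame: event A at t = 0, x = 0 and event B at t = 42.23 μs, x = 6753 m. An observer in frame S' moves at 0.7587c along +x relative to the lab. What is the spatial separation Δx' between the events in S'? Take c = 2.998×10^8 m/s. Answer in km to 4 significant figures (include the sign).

γ = 1/√(1 − 0.7587²) = 1.53506
Δx' = γ(Δx − vΔt) = 1.53506 × (6753 m − 0.7587×(2.998×10^8 m/s)×42.23×10^-6 s)
= 1.53506 × (-2852.56 m) = -4.379 km

Δx' ≈ -4.379 km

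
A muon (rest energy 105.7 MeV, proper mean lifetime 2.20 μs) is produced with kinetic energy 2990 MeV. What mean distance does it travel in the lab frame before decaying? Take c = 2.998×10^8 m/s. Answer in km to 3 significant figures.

γ = 1 + K/(m₀c²) = 1 + 2990/105.7 = 29.288
β = √(1 − 1/γ²) = 0.99942
Dilated lifetime: γτ₀ = 29.288 × 2.20 μs = 64.433 μs
d = βc·γτ₀ = 0.99942 × (2.998×10^8 m/s) × 6.4433×10^-5 s = 19.3 km

d ≈ 19.3 km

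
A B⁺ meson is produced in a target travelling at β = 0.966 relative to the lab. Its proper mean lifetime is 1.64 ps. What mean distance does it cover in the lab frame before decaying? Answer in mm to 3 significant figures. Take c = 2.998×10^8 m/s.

γ = 1/√(1 − 0.966²) = 3.8678
Dilated lifetime: Δt = γτ₀ = 3.8678 × 1.64 ps = 6.3433 ps
d = vΔt = 0.966c × 6.3433 ps = 2.8961×10^8 m/s × 6.3433×10^-12 s = 1.84 mm

d ≈ 1.84 mm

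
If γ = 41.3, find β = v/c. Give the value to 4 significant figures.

β ≈ 0.9997

β = √(1 − 1/γ²) = √(1 − 1/41.3²) = √(0.999414) = 0.9997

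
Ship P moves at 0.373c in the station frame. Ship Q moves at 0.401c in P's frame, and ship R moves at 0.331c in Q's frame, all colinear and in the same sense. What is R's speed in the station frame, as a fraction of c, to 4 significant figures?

Compose boost 2: (0.401 + 0.373)/(1 + 0.401×0.373) = 0.7740/1.14957 = 0.673293
Compose boost 3: (0.331 + 0.673293)/(1 + 0.331×0.673293) = 1.00429/1.22286 = 0.8213

u ≈ 0.8213c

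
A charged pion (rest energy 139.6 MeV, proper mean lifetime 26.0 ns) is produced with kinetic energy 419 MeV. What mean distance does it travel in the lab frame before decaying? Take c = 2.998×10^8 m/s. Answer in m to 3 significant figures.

γ = 1 + K/(m₀c²) = 1 + 419/139.6 = 4.0014
β = √(1 − 1/γ²) = 0.96827
Dilated lifetime: γτ₀ = 4.0014 × 26.0 ns = 104.04 ns
d = βc·γτ₀ = 0.96827 × (2.998×10^8 m/s) × 1.0404×10^-7 s = 30.2 m

d ≈ 30.2 m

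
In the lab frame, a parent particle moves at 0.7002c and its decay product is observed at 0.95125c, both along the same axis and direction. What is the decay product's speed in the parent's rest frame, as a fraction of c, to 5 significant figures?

Inverse velocity addition: u' = (u − v)/(1 − uv/c²)
= (0.95125 − 0.7002)/(1 − 0.95125×0.7002) = 0.25105/0.3339347 = 0.75179

u' ≈ 0.75179c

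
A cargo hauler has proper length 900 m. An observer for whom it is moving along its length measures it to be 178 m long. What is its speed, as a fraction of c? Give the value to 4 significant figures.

β ≈ 0.9802

γ = L₀/L = 900/178 = 5.05618
β = √(1 − 1/γ²) = 0.9802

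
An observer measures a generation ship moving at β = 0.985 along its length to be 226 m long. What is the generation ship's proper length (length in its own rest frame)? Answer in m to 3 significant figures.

γ = 1/√(1 − 0.985²) = 5.7953
L₀ = γL = 5.7953 × 226 = 1310 m

L₀ ≈ 1310 m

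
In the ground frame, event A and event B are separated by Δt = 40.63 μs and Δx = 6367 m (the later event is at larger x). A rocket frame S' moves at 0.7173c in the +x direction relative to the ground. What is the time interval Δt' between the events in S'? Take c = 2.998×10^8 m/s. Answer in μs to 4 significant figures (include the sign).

γ = 1/√(1 − 0.7173²) = 1.43521
Δt' = γ(Δt − vΔx/c²) = 1.43521 × (40.63 μs − 0.7173×6367 m / (2.998×10^8 m/s))
= 1.43521 × (25.3963 μs) = 36.45 μs

Δt' ≈ 36.45 μs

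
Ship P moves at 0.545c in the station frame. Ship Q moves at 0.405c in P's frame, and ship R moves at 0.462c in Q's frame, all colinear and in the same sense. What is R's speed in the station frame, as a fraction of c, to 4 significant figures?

Compose boost 2: (0.405 + 0.545)/(1 + 0.405×0.545) = 0.9500/1.22073 = 0.778226
Compose boost 3: (0.462 + 0.778226)/(1 + 0.462×0.778226) = 1.24023/1.35954 = 0.9122

u ≈ 0.9122c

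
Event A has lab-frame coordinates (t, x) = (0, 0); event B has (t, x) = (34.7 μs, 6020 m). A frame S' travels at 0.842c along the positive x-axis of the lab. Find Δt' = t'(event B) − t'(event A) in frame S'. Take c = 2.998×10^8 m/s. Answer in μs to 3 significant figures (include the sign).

γ = 1/√(1 − 0.842²) = 1.8536
Δt' = γ(Δt − vΔx/c²) = 1.8536 × (34.7 μs − 0.842×6020 m / (2.998×10^8 m/s))
= 1.8536 × (17.793 μs) = 33.0 μs

Δt' ≈ 33.0 μs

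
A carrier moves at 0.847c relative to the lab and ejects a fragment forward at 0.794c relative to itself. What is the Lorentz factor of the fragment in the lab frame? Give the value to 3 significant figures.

γ ≈ 5.18

u_lab = (0.794 + 0.847)/(1 + 0.794×0.847) = 1.641/1.67252 = 0.981155
γ = 1/√(1 − 0.981155²) = 5.18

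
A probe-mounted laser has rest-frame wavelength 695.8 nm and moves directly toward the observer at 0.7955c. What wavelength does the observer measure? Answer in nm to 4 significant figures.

Relativistic Doppler: λ_obs = λ_src √((1−β)/(1+β))
= 695.8 × √(0.204500/1.79550) = 695.8 × 0.337485 = 234.8 nm

λ_obs ≈ 234.8 nm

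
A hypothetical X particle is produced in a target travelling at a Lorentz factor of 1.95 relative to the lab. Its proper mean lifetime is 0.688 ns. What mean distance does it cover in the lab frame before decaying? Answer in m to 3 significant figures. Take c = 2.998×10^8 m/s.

β = √(1 − 1/γ²) = √(1 − 1/1.95²) = 0.85850
Dilated lifetime: Δt = γτ₀ = 1.95 × 0.688 ns = 1.3416 ns
d = vΔt = 0.85850c × 1.3416 ns = 2.5738×10^8 m/s × 1.3416×10^-9 s = 0.345 m

d ≈ 0.345 m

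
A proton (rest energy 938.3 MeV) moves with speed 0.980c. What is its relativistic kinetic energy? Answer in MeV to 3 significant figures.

γ = 1/√(1 − 0.980²) = 5.0252
K = (γ − 1)m₀c² = (5.0252 − 1) × 938.3 MeV = 4.0252 × 938.3 MeV = 3780 MeV

K ≈ 3780 MeV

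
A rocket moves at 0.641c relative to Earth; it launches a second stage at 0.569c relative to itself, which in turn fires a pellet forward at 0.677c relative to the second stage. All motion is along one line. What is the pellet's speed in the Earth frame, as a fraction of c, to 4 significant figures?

u ≈ 0.9771c

Compose boost 2: (0.569 + 0.641)/(1 + 0.569×0.641) = 1.210/1.36473 = 0.886623
Compose boost 3: (0.677 + 0.886623)/(1 + 0.677×0.886623) = 1.56362/1.60024 = 0.9771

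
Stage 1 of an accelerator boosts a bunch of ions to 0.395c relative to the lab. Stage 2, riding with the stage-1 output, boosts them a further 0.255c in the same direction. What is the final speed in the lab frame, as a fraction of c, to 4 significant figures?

u ≈ 0.5905c

Compose boost 2: (0.255 + 0.395)/(1 + 0.255×0.395) = 0.6500/1.10072 = 0.5905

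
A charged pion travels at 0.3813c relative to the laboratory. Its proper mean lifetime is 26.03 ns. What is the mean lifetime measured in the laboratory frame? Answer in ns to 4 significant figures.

Δt ≈ 28.16 ns

γ = 1/√(1 − 0.3813²) = 1.08172
Time dilation: Δt = γτ₀ = 1.08172 × 26.03 ns = 28.16 ns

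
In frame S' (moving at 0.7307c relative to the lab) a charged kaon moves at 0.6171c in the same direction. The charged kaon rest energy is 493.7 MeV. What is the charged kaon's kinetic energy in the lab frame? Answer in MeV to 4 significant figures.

K ≈ 839.7 MeV

u_lab = (0.6171 + 0.7307)/(1 + 0.6171×0.7307) = 0.9289311
γ = 1/√(1 − 0.9289311²) = 2.70086
K = (γ − 1)m₀c² = (2.70086 − 1) × 493.7 = 1.70086 × 493.7 = 839.7 MeV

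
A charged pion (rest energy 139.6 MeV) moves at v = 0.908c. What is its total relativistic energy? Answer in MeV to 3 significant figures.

E ≈ 333 MeV

γ = 1/√(1 − 0.908²) = 2.3868
E = γm₀c² = 2.3868 × 139.6 MeV = 333 MeV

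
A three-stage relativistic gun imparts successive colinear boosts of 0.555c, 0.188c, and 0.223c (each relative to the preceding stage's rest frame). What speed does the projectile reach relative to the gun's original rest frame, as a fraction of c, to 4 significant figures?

u ≈ 0.7789c

Compose boost 2: (0.188 + 0.555)/(1 + 0.188×0.555) = 0.7430/1.10434 = 0.672800
Compose boost 3: (0.223 + 0.672800)/(1 + 0.223×0.672800) = 0.895800/1.15003 = 0.7789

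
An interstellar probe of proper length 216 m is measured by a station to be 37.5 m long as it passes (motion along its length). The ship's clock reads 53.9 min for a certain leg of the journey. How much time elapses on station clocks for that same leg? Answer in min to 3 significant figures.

Length contraction ⇒ γ = L₀/L = 216/37.5 = 5.7600
Time dilation: Δt = γτ₀ = 5.7600 × 53.9 min = 310 min

Δt ≈ 310 min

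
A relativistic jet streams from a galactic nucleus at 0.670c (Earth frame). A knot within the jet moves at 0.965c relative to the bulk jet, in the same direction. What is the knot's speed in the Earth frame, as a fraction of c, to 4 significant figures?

Relativistic velocity addition: u = (u' + v)/(1 + u'v/c²)
= (0.965 + 0.670)/(1 + 0.965×0.670) = 1.635/1.64655 = 0.9930

u ≈ 0.9930c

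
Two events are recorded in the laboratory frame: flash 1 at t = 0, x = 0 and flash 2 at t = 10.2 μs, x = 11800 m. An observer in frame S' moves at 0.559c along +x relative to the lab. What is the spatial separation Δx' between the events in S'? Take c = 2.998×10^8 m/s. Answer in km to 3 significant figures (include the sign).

Δx' ≈ 12.2 km

γ = 1/√(1 − 0.559²) = 1.2060
Δx' = γ(Δx − vΔt) = 1.2060 × (11800 m − 0.559×(2.998×10^8 m/s)×10.2×10^-6 s)
= 1.2060 × (10091 m) = 12.2 km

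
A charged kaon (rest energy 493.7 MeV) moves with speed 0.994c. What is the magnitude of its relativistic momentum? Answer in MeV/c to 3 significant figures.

p ≈ 4490 MeV/c

γ = 1/√(1 − 0.994²) = 9.1424
p = γβm₀c = 9.1424 × 0.994 × 493.7 MeV/c = 4490 MeV/c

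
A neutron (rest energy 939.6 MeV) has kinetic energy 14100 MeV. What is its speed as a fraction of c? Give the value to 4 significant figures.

β ≈ 0.9980

γ = 1 + K/(m₀c²) = 1 + 14100/939.6 = 16.0064
β = √(1 − 1/γ²) = 0.9980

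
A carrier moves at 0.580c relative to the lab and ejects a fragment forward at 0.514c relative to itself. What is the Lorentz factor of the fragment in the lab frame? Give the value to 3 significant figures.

γ ≈ 1.86

u_lab = (0.514 + 0.580)/(1 + 0.514×0.580) = 1.094/1.29812 = 0.842757
γ = 1/√(1 − 0.842757²) = 1.86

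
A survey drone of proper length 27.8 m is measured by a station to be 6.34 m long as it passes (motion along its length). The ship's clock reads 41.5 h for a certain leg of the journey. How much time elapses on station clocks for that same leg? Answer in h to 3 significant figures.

Δt ≈ 182 h

Length contraction ⇒ γ = L₀/L = 27.8/6.34 = 4.3849
Time dilation: Δt = γτ₀ = 4.3849 × 41.5 h = 182 h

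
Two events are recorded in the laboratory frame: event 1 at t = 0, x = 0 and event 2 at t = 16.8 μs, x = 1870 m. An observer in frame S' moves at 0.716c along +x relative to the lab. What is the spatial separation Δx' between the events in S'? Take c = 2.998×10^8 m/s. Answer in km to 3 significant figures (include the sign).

γ = 1/√(1 − 0.716²) = 1.4325
Δx' = γ(Δx − vΔt) = 1.4325 × (1870 m − 0.716×(2.998×10^8 m/s)×16.8×10^-6 s)
= 1.4325 × (-1736.2 m) = -2.49 km

Δx' ≈ -2.49 km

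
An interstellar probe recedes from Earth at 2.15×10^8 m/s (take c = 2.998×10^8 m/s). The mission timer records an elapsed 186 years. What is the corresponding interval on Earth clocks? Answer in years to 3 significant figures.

β = v/c = 2.15×10^8 / 2.998×10^8 = 0.71714
γ = 1/√(1 − 0.71714²) = 1.4349
Time dilation: Δt = γτ₀ = 1.4349 × 186 years = 267 years

Δt ≈ 267 years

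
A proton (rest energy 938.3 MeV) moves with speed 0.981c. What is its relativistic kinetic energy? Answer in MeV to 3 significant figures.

γ = 1/√(1 − 0.981²) = 5.1544
K = (γ − 1)m₀c² = (5.1544 − 1) × 938.3 MeV = 4.1544 × 938.3 MeV = 3900 MeV

K ≈ 3900 MeV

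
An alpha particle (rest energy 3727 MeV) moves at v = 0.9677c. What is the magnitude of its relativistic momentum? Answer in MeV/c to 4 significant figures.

γ = 1/√(1 − 0.9677²) = 3.96661
p = γβm₀c = 3.96661 × 0.9677 × 3727 MeV/c = 14310 MeV/c

p ≈ 14310 MeV/c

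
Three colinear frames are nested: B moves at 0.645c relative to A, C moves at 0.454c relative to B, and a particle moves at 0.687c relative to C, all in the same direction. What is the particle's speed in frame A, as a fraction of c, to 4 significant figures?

Compose boost 2: (0.454 + 0.645)/(1 + 0.454×0.645) = 1.099/1.29283 = 0.850073
Compose boost 3: (0.687 + 0.850073)/(1 + 0.687×0.850073) = 1.53707/1.58400 = 0.9704

u ≈ 0.9704c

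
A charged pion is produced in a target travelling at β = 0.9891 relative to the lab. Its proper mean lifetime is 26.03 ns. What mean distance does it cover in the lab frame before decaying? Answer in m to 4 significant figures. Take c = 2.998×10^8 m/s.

d ≈ 52.42 m

γ = 1/√(1 − 0.9891²) = 6.79139
Dilated lifetime: Δt = γτ₀ = 6.79139 × 26.03 ns = 176.780 ns
d = vΔt = 0.9891c × 176.780 ns = 2.96532×10^8 m/s × 1.76780×10^-7 s = 52.42 m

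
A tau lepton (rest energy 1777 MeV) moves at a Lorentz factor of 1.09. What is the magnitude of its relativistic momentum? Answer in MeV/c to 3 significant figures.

β = √(1 − 1/γ²) = √(1 − 1/1.09²) = 0.39789
p = γβm₀c = 1.09 × 0.39789 × 1777 MeV/c = 771 MeV/c

p ≈ 771 MeV/c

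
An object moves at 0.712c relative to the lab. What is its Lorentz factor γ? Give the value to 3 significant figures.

γ = 1/√(1 − β²) = 1/√(1 − 0.712²) = 1/√(0.49306) = 1.42

γ ≈ 1.42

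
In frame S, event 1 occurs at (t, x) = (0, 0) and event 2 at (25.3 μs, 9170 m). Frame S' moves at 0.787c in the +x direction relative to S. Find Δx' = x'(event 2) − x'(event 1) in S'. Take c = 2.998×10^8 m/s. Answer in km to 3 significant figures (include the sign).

γ = 1/√(1 − 0.787²) = 1.6209
Δx' = γ(Δx − vΔt) = 1.6209 × (9170 m − 0.787×(2.998×10^8 m/s)×25.3×10^-6 s)
= 1.6209 × (3200.7 m) = 5.19 km

Δx' ≈ 5.19 km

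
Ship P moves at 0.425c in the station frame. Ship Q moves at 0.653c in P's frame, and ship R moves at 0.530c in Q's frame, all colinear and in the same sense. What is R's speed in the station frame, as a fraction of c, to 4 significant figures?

Compose boost 2: (0.653 + 0.425)/(1 + 0.653×0.425) = 1.078/1.27753 = 0.843819
Compose boost 3: (0.530 + 0.843819)/(1 + 0.530×0.843819) = 1.37382/1.44722 = 0.9493

u ≈ 0.9493c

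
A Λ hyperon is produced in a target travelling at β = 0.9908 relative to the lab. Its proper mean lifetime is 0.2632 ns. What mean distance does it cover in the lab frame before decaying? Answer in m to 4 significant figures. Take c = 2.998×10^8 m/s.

d ≈ 0.5777 m

γ = 1/√(1 − 0.9908²) = 7.38911
Dilated lifetime: Δt = γτ₀ = 7.38911 × 0.2632 ns = 1.94481 ns
d = vΔt = 0.9908c × 1.94481 ns = 2.97042×10^8 m/s × 1.94481×10^-9 s = 0.5777 m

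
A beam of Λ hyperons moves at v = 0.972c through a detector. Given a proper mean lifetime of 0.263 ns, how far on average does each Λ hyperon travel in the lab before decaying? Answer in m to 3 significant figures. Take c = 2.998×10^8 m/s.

γ = 1/√(1 − 0.972²) = 4.2557
Dilated lifetime: Δt = γτ₀ = 4.2557 × 0.263 ns = 1.1192 ns
d = vΔt = 0.972c × 1.1192 ns = 2.9141×10^8 m/s × 1.1192×10^-9 s = 0.326 m

d ≈ 0.326 m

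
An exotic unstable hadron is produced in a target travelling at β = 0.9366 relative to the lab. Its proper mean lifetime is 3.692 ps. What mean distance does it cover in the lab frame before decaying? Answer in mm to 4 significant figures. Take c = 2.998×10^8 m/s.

γ = 1/√(1 − 0.9366²) = 2.85388
Dilated lifetime: Δt = γτ₀ = 2.85388 × 3.692 ps = 10.5365 ps
d = vΔt = 0.9366c × 10.5365 ps = 2.80793×10^8 m/s × 1.05365×10^-11 s = 2.959 mm

d ≈ 2.959 mm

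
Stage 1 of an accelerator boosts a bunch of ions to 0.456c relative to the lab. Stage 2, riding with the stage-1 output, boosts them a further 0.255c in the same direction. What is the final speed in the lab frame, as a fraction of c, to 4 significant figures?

Compose boost 2: (0.255 + 0.456)/(1 + 0.255×0.456) = 0.7110/1.11628 = 0.6369

u ≈ 0.6369c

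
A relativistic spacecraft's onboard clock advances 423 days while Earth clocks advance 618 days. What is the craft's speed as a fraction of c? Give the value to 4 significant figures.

β ≈ 0.7290

γ = Δt/τ₀ = 618/423 = 1.46099
β = √(1 − 1/γ²) = √(1 − 1/1.46099²) = 0.7290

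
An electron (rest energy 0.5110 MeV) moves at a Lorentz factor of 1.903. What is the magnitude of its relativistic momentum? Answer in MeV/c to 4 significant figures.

p ≈ 0.8273 MeV/c

β = √(1 − 1/γ²) = √(1 − 1/1.903²) = 0.850802
p = γβm₀c = 1.903 × 0.850802 × 0.5110 MeV/c = 0.8273 MeV/c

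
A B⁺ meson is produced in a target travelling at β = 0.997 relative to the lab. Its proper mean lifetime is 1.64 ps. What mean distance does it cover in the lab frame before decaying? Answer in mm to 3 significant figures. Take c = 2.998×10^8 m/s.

d ≈ 6.33 mm

γ = 1/√(1 − 0.997²) = 12.920
Dilated lifetime: Δt = γτ₀ = 12.920 × 1.64 ps = 21.188 ps
d = vΔt = 0.997c × 21.188 ps = 2.9890×10^8 m/s × 2.1188×10^-11 s = 6.33 mm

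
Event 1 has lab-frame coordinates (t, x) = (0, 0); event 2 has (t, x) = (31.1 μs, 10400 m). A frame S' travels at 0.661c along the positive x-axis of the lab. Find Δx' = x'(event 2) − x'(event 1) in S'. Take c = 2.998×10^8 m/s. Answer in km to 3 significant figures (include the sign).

γ = 1/√(1 − 0.661²) = 1.3326
Δx' = γ(Δx − vΔt) = 1.3326 × (10400 m − 0.661×(2.998×10^8 m/s)×31.1×10^-6 s)
= 1.3326 × (4237.0 m) = 5.65 km

Δx' ≈ 5.65 km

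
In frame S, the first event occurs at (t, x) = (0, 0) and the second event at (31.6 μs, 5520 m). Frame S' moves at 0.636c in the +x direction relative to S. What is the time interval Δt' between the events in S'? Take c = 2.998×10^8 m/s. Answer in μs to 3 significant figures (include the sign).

Δt' ≈ 25.8 μs

γ = 1/√(1 − 0.636²) = 1.2959
Δt' = γ(Δt − vΔx/c²) = 1.2959 × (31.6 μs − 0.636×5520 m / (2.998×10^8 m/s))
= 1.2959 × (19.890 μs) = 25.8 μs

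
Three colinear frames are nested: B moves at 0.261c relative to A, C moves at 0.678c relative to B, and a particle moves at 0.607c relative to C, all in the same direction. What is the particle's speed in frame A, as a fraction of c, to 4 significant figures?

Compose boost 2: (0.678 + 0.261)/(1 + 0.678×0.261) = 0.9390/1.17696 = 0.797819
Compose boost 3: (0.607 + 0.797819)/(1 + 0.607×0.797819) = 1.40482/1.48428 = 0.9465

u ≈ 0.9465c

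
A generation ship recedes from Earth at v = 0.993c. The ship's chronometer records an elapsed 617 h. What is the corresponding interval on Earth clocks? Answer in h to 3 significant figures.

γ = 1/√(1 − 0.993²) = 8.4664
Time dilation: Δt = γτ₀ = 8.4664 × 617 h = 5220 h

Δt ≈ 5220 h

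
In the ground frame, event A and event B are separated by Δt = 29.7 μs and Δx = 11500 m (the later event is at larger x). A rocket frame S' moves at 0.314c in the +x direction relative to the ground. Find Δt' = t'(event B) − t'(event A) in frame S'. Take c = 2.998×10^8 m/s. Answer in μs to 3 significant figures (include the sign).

γ = 1/√(1 − 0.314²) = 1.0533
Δt' = γ(Δt − vΔx/c²) = 1.0533 × (29.7 μs − 0.314×11500 m / (2.998×10^8 m/s))
= 1.0533 × (17.655 μs) = 18.6 μs

Δt' ≈ 18.6 μs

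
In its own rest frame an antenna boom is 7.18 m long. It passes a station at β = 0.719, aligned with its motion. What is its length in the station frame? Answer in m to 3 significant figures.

γ = 1/√(1 − 0.719²) = 1.4388
Length contraction: L = L₀/γ = 7.18/1.4388 = 4.99 m

L ≈ 4.99 m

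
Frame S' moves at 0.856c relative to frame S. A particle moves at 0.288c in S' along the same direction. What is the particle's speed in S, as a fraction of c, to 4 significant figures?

Relativistic velocity addition: u = (u' + v)/(1 + u'v/c²)
= (0.288 + 0.856)/(1 + 0.288×0.856) = 1.144/1.24653 = 0.9177

u ≈ 0.9177c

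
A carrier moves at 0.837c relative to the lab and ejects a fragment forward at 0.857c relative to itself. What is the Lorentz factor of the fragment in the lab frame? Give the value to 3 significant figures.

u_lab = (0.857 + 0.837)/(1 + 0.857×0.837) = 1.694/1.71731 = 0.986427
γ = 1/√(1 − 0.986427²) = 6.09

γ ≈ 6.09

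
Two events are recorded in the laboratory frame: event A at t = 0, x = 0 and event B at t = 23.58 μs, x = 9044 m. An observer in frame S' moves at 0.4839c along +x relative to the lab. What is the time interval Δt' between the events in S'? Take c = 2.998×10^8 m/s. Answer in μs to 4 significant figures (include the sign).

γ = 1/√(1 − 0.4839²) = 1.14270
Δt' = γ(Δt − vΔx/c²) = 1.14270 × (23.58 μs − 0.4839×9044 m / (2.998×10^8 m/s))
= 1.14270 × (8.98230 μs) = 10.26 μs

Δt' ≈ 10.26 μs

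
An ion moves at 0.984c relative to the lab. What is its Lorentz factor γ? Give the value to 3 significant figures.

γ ≈ 5.61

γ = 1/√(1 − β²) = 1/√(1 − 0.984²) = 1/√(0.031744) = 5.61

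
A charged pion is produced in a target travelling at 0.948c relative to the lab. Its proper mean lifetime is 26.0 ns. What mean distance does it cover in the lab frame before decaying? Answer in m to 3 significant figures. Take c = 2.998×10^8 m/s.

d ≈ 23.2 m

γ = 1/√(1 − 0.948²) = 3.1420
Dilated lifetime: Δt = γτ₀ = 3.1420 × 26.0 ns = 81.692 ns
d = vΔt = 0.948c × 81.692 ns = 2.8421×10^8 m/s × 8.1692×10^-8 s = 23.2 m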